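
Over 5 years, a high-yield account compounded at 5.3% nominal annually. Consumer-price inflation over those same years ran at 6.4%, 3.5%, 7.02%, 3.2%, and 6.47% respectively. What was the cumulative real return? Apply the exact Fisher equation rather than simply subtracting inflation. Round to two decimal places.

Cumulative inflation factor: 1.064 × 1.035 × 1.0702 × 1.032 × 1.0647 ≈ 1.29495.
Nominal growth factor: 1.29462. Real growth factor = 1.29462 / 1.29495 ≈ 0.99974.
Total real return ≈ -0.0258%.

-0.03%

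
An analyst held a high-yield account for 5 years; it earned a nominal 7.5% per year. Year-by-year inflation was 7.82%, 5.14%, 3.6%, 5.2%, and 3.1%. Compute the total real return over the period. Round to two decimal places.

12.70%

Cumulative inflation factor: 1.0782 × 1.0514 × 1.036 × 1.052 × 1.031 ≈ 1.27380.
Nominal growth factor: 1.43563. Real growth factor = 1.43563 / 1.27380 ≈ 1.12704.
Total real return ≈ 12.7044%.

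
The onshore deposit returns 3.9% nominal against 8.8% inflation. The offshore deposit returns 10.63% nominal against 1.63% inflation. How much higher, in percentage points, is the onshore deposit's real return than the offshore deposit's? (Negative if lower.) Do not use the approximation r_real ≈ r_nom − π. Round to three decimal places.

-13.359

The onshore deposit real return: 1.039/1.088 − 1 = -4.5037%.
The offshore deposit real return: 1.1063/1.0163 − 1 = 8.8557%.
Difference: -4.5037 − 8.8557 = -13.3594 pp.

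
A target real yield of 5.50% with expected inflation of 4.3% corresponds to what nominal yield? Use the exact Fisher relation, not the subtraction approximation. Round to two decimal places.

By the Fisher equation, 1 + r_nom = (1 + 5.50%)(1 + 4.3%) = 1.0550 × 1.043 = 1.100365.
So r_nom = 10.0365%.

10.04%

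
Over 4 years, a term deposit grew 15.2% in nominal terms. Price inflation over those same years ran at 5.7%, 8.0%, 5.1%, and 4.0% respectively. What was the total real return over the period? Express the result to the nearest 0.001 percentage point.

Cumulative inflation factor: 1.057 × 1.080 × 1.051 × 1.040 ≈ 1.24777.
Nominal growth factor: 1.15200. Real growth factor = 1.15200 / 1.24777 ≈ 0.92325.
Total real return ≈ -7.6753%.

-7.675%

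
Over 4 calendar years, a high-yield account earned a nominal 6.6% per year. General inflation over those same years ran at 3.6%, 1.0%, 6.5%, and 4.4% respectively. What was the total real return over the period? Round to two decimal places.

10.99%

Cumulative inflation factor: 1.036 × 1.010 × 1.065 × 1.044 ≈ 1.16341.
Nominal growth factor: 1.29130. Real growth factor = 1.29130 / 1.16341 ≈ 1.10994.
Total real return ≈ 10.9935%.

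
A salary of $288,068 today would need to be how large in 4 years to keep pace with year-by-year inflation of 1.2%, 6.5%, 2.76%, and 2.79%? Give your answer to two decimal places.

$327,944.31

Cumulative price-level factor: 1.012 × 1.065 × 1.0276 × 1.0279 ≈ 1.1384267237.
The nominal amount required is $288,068 scaled up by that factor.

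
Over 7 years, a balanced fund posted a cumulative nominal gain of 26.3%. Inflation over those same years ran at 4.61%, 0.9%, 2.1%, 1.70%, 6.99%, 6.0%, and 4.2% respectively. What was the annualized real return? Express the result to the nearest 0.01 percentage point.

-0.36%

Cumulative inflation factor: 1.0461 × 1.009 × 1.021 × 1.0170 × 1.0699 × 1.060 × 1.042 ≈ 1.29517.
Nominal growth factor: 1.26300. Real growth factor = 1.26300 / 1.29517 ≈ 0.97516.
Annualized: 0.97516^(1/7) − 1 ≈ -0.00359.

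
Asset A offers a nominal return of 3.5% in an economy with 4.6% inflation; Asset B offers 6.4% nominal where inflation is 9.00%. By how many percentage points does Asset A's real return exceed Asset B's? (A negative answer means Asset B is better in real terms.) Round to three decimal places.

1.334

Asset A real return: 1.035/1.046 − 1 = -1.0516%.
Asset B real return: 1.064/1.0900 − 1 = -2.3853%.
Difference: -1.0516 − (-2.3853) = 1.3337 pp.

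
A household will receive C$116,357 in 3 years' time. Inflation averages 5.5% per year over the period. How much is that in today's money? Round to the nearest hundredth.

Price-level factor over 3 years: (1 + 5.5%)^3 = 1.174241375.
Purchasing power today: C$116,357 divided by that factor.

C$99,091.21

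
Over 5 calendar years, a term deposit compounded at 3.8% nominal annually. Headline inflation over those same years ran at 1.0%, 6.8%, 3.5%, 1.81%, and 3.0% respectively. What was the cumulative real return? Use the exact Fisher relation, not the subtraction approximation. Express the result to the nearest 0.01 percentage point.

2.93%

Cumulative inflation factor: 1.010 × 1.068 × 1.035 × 1.0181 × 1.030 ≈ 1.17074.
Nominal growth factor: 1.20500. Real growth factor = 1.20500 / 1.17074 ≈ 1.02926.
Total real return ≈ 2.9262%.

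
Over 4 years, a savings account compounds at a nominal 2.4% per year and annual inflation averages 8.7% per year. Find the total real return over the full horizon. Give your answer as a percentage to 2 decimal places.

-21.24%

The annual real rate is (1+2.4%)/(1+8.7%) − 1 = -5.7958%.
Compounded over 4 years: (1 + -0.057958)^4 − 1 ≈ -0.21244.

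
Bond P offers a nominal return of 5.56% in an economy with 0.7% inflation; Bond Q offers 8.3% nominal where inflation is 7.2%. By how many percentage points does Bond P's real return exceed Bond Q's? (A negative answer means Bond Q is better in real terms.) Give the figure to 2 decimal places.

3.80

Bond P real return: 1.0556/1.007 − 1 = 4.826%.
Bond Q real return: 1.083/1.072 − 1 = 1.026%.
Difference: 4.826 − 1.026 = 3.800 pp.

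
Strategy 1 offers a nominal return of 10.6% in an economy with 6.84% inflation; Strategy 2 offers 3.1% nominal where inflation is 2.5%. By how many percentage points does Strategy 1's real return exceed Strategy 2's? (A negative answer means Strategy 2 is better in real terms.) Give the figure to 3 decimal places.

2.934

Strategy 1 real return: 1.106/1.0684 − 1 = 3.5193%.
Strategy 2 real return: 1.031/1.025 − 1 = 0.5854%.
Difference: 3.5193 − 0.5854 = 2.9339 pp.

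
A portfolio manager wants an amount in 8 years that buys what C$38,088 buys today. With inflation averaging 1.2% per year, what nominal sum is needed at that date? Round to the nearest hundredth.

Cumulative price-level factor: (1+1.2%)^8 ≈ 1.1001302335.
Multiplying C$38,088 by the price-level factor gives the future nominal sum.

C$41,901.76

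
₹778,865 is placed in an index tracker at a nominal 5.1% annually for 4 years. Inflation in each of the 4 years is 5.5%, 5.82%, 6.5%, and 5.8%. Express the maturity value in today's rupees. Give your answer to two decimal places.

₹755,470.59

Nominal value at maturity: ₹778,865 × (1 + 5.1%)^4 ≈ ₹950,326.97.
Price-level factor over 4 years: 1.055 × 1.0582 × 1.065 × 1.058 ≈ 1.2579271548.
Dividing the nominal maturity value by the price-level factor gives the value in today's money.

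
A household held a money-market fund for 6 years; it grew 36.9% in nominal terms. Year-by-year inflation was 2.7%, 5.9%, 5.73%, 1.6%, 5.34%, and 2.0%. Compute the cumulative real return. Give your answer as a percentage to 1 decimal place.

Cumulative inflation factor: 1.027 × 1.059 × 1.0573 × 1.016 × 1.0534 × 1.020 ≈ 1.25531.
Nominal growth factor: 1.36900. Real growth factor = 1.36900 / 1.25531 ≈ 1.09057.
Total real return ≈ 9.0565%.

9.1%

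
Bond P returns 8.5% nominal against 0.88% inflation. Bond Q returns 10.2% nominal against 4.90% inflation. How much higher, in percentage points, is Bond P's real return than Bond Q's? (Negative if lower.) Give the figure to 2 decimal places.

Bond P real return: 1.085/1.0088 − 1 = 7.554%.
Bond Q real return: 1.102/1.0490 − 1 = 5.052%.
Difference: 7.554 − 5.052 = 2.502 pp.

2.50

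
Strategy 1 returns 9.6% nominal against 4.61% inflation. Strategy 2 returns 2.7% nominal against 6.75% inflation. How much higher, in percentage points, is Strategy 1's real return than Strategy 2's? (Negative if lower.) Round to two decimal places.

Strategy 1 real return: 1.096/1.0461 − 1 = 4.770%.
Strategy 2 real return: 1.027/1.0675 − 1 = -3.794%.
Difference: 4.770 − (-3.794) = 8.564 pp.

8.56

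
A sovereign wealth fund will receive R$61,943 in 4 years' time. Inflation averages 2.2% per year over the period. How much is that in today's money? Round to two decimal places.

Price-level factor over 4 years: (1 + 2.2%)^4 ≈ 1.0909468263.
Purchasing power today: R$61,943 divided by that factor.

R$56,779.12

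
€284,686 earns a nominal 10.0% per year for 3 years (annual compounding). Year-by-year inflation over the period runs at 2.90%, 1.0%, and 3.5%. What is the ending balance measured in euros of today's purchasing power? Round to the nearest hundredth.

Nominal value at maturity: €284,686 × (1 + 10.0%)^3 ≈ €378,917.07.
Price-level factor over 3 years: 1.0290 × 1.010 × 1.035 = 1.07566515.
The maturity value deflated by that factor is the answer in today's purchasing power.

€352,263.03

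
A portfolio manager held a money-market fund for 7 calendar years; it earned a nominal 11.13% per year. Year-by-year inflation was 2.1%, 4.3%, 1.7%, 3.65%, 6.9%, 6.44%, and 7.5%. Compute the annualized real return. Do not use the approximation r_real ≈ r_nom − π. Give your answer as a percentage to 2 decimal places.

6.21%

Cumulative inflation factor: 1.021 × 1.043 × 1.017 × 1.0365 × 1.069 × 1.0644 × 1.075 ≈ 1.37307.
Nominal growth factor: 2.09324. Real growth factor = 2.09324 / 1.37307 ≈ 1.52450.
Annualized: 1.52450^(1/7) − 1 ≈ 0.06209.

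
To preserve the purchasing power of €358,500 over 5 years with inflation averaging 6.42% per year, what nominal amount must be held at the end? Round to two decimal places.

€489,334.05

Cumulative price-level factor: (1+6.42%)^5 ≈ 1.3649485231.
Multiplying €358,500 by the price-level factor gives the future nominal sum.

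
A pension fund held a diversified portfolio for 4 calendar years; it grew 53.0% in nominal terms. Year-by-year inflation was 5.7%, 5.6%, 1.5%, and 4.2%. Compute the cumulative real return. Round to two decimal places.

Cumulative inflation factor: 1.057 × 1.056 × 1.015 × 1.042 ≈ 1.18052.
Nominal growth factor: 1.53000. Real growth factor = 1.53000 / 1.18052 ≈ 1.29604.
Total real return ≈ 29.6041%.

29.60%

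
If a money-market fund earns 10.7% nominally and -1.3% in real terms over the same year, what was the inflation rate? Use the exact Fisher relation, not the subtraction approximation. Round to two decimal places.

From (1+r_nom) = (1+r_real)(1+π), we get 1+π = (1 + 10.7%)/(1 − 1.3%) = 1.107/0.987 ≈ 1.12158.
So π ≈ 12.1581%.

12.16%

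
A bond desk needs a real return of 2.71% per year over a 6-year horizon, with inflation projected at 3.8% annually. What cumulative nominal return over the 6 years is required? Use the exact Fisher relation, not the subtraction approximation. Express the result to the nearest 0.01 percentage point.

Required annual nominal rate: (1+2.71%)(1+3.8%) − 1 = 6.61298%.
Cumulative over 6 years: (1 + 0.0661298)^6 − 1 ≈ 0.46845.

46.85%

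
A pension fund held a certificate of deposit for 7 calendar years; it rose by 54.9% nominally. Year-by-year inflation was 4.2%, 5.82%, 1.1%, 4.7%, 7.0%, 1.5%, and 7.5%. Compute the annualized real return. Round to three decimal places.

Cumulative inflation factor: 1.042 × 1.0582 × 1.011 × 1.047 × 1.070 × 1.015 × 1.075 ≈ 1.36267.
Nominal growth factor: 1.54900. Real growth factor = 1.54900 / 1.36267 ≈ 1.13674.
Annualized: 1.13674^(1/7) − 1 ≈ 0.01848.

1.848%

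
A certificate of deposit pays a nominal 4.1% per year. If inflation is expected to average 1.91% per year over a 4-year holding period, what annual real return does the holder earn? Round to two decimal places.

2.15%

With constant rates the annual real return is the same each year: (1+4.1%)/(1+1.91%) − 1 = 0.02149.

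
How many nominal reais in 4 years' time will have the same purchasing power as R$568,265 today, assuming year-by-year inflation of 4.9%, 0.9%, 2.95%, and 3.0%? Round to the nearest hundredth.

Cumulative price-level factor: 1.049 × 1.009 × 1.0295 × 1.030 ≈ 1.1223549598.
The nominal amount required is R$568,265 scaled up by that factor.

R$637,795.04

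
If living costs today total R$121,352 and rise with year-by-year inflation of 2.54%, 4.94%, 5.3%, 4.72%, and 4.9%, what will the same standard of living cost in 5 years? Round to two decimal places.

Cumulative price-level factor: 1.0254 × 1.0494 × 1.053 × 1.0472 × 1.049 ≈ 1.2447091035.
The nominal amount required is R$121,352 scaled up by that factor.

R$151,047.94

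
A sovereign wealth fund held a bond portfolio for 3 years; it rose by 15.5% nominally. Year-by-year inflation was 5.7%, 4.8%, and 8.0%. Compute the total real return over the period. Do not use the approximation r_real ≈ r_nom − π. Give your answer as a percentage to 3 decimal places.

Cumulative inflation factor: 1.057 × 1.048 × 1.080 ≈ 1.19635.
Nominal growth factor: 1.15500. Real growth factor = 1.15500 / 1.19635 ≈ 0.96543.
Total real return ≈ -3.4567%.

-3.457%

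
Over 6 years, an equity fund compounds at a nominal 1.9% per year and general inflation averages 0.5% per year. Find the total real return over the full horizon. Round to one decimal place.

The annual real rate is (1+1.9%)/(1+0.5%) − 1 = 1.3930%.
Compounded over 6 years: (1 + 0.013930)^6 − 1 ≈ 0.08655.

8.7%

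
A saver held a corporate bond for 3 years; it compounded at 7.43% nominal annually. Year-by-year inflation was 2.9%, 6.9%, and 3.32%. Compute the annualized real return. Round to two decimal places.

Cumulative inflation factor: 1.029 × 1.069 × 1.0332 ≈ 1.13652.
Nominal growth factor: 1.23987. Real growth factor = 1.23987 / 1.13652 ≈ 1.09094.
Annualized: 1.09094^(1/3) − 1 ≈ 0.02944.

2.94%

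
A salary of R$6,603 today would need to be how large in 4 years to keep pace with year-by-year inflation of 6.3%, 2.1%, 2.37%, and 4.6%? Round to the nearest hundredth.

Cumulative price-level factor: 1.063 × 1.021 × 1.0237 × 1.046 ≈ 1.1621532322.
Multiplying R$6,603 by the price-level factor gives the future nominal sum.

R$7,673.70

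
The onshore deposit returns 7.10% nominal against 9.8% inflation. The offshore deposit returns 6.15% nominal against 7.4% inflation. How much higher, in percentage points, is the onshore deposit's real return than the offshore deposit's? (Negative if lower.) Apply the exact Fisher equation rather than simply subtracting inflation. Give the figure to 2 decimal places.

-1.30

The onshore deposit real return: 1.0710/1.098 − 1 = -2.459%.
The offshore deposit real return: 1.0615/1.074 − 1 = -1.164%.
Difference: -2.459 − (-1.164) = -1.295 pp.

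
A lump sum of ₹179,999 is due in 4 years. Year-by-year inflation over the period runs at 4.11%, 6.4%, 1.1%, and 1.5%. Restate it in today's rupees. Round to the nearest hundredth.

Price-level factor over 4 years: 1.0411 × 1.064 × 1.011 × 1.015 ≈ 1.1367141659.
Purchasing power today: ₹179,999 divided by that factor.

₹158,350.27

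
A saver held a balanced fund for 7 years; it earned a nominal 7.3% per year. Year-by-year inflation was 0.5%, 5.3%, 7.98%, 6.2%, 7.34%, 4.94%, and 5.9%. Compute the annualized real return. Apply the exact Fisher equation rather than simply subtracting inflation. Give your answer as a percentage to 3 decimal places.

Cumulative inflation factor: 1.005 × 1.053 × 1.0798 × 1.062 × 1.0734 × 1.0494 × 1.059 ≈ 1.44764.
Nominal growth factor: 1.63756. Real growth factor = 1.63756 / 1.44764 ≈ 1.13119.
Annualized: 1.13119^(1/7) − 1 ≈ 0.01777.

1.777%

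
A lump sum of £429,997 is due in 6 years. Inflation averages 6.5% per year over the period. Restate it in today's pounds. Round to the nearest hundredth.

Price-level factor over 6 years: (1 + 6.5%)^6 ≈ 1.4591422965.
Purchasing power today: £429,997 divided by that factor.

£294,691.62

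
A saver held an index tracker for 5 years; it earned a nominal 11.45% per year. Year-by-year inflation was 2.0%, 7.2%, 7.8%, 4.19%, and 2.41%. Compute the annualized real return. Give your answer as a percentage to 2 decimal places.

6.45%

Cumulative inflation factor: 1.020 × 1.072 × 1.078 × 1.0419 × 1.0241 ≈ 1.25771.
Nominal growth factor: 1.71949. Real growth factor = 1.71949 / 1.25771 ≈ 1.36716.
Annualized: 1.36716^(1/5) − 1 ≈ 0.06454.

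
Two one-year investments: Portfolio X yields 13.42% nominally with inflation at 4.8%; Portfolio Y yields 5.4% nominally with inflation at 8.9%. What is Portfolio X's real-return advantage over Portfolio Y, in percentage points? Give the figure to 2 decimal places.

Portfolio X real return: 1.1342/1.048 − 1 = 8.225%.
Portfolio Y real return: 1.054/1.089 − 1 = -3.214%.
Difference: 8.225 − (-3.214) = 11.439 pp.

11.44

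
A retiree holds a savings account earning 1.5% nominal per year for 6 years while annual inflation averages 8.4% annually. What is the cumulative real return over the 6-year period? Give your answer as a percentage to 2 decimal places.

The annual real rate is (1+1.5%)/(1+8.4%) − 1 = -6.3653%.
Compounded over 6 years: (1 + -0.063653)^6 − 1 ≈ -0.32606.

-32.61%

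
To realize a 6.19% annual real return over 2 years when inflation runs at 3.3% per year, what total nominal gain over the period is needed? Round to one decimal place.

Required annual nominal rate: (1+6.19%)(1+3.3%) − 1 = 9.69427%.
Cumulative over 2 years: (1 + 0.0969427)^2 − 1 ≈ 0.20328.

20.3%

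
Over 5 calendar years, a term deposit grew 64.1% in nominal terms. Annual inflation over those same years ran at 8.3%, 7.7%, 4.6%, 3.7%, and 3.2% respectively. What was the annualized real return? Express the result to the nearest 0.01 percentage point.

4.68%

Cumulative inflation factor: 1.083 × 1.077 × 1.046 × 1.037 × 1.032 ≈ 1.30567.
Nominal growth factor: 1.64100. Real growth factor = 1.64100 / 1.30567 ≈ 1.25682.
Annualized: 1.25682^(1/5) − 1 ≈ 0.04678.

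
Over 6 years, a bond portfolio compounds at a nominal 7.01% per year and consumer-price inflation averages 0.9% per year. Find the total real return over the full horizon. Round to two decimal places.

The annual real rate is (1+7.01%)/(1+0.9%) − 1 = 6.0555%.
Compounded over 6 years: (1 + 0.060555)^6 − 1 ≈ 0.42298.

42.30%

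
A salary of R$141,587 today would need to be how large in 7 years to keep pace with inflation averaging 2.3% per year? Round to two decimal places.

R$166,017.10

Cumulative price-level factor: (1+2.3%)^7 ≈ 1.1725447756.
The nominal amount required is R$141,587 scaled up by that factor.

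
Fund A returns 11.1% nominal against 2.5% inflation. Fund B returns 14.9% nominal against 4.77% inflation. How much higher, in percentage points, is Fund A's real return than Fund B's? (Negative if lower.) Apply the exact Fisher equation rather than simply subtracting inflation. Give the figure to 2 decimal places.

-1.28

Fund A real return: 1.111/1.025 − 1 = 8.390%.
Fund B real return: 1.149/1.0477 − 1 = 9.669%.
Difference: 8.390 − 9.669 = -1.279 pp.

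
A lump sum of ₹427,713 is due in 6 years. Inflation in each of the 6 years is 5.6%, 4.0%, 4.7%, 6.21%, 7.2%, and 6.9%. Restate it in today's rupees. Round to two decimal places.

₹305,612.15

Price-level factor over 6 years: 1.056 × 1.040 × 1.047 × 1.0621 × 1.072 × 1.069 ≈ 1.3995287956.
Purchasing power today: ₹427,713 divided by that factor.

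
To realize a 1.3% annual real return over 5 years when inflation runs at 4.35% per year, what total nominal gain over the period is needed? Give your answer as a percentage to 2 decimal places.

31.98%

Required annual nominal rate: (1+1.3%)(1+4.35%) − 1 = 5.70655%.
Cumulative over 5 years: (1 + 0.0570655)^5 − 1 ≈ 0.31980.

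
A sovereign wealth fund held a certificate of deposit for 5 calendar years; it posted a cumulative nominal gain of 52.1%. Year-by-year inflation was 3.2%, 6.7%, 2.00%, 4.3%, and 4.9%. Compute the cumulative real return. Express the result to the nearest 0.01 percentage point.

Cumulative inflation factor: 1.032 × 1.067 × 1.0200 × 1.043 × 1.049 ≈ 1.22886.
Nominal growth factor: 1.52100. Real growth factor = 1.52100 / 1.22886 ≈ 1.23773.
Total real return ≈ 23.7728%.

23.77%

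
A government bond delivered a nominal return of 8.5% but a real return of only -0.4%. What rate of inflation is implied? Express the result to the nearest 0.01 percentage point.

From (1+r_nom) = (1+r_real)(1+π), we get 1+π = (1 + 8.5%)/(1 − 0.4%) = 1.085/0.996 ≈ 1.08936.
So π ≈ 8.9357%.

8.94%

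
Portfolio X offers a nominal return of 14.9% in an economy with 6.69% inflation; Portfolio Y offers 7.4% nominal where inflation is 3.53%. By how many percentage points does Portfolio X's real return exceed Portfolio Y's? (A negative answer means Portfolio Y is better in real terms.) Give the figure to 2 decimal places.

Portfolio X real return: 1.149/1.0669 − 1 = 7.695%.
Portfolio Y real return: 1.074/1.0353 − 1 = 3.738%.
Difference: 7.695 − 3.738 = 3.957 pp.

3.96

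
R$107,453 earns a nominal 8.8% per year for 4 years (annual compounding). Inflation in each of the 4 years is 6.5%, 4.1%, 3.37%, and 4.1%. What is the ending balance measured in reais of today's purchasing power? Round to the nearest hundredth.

Nominal value at maturity: R$107,453 × (1 + 8.8%)^4 ≈ R$150,568.50.
Price-level factor over 4 years: 1.065 × 1.041 × 1.0337 × 1.041 ≈ 1.1930141179.
The maturity value deflated by that factor is the answer in today's purchasing power.

R$126,208.48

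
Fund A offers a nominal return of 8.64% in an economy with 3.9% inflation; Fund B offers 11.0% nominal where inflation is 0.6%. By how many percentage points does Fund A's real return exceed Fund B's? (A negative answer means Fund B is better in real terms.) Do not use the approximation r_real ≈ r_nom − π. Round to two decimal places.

-5.78

Fund A real return: 1.0864/1.039 − 1 = 4.562%.
Fund B real return: 1.110/1.006 − 1 = 10.338%.
Difference: 4.562 − 10.338 = -5.776 pp.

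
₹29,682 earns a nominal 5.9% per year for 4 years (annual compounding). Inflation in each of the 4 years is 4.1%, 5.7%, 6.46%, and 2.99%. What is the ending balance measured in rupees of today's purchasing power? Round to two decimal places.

Nominal value at maturity: ₹29,682 × (1 + 5.9%)^4 ≈ ₹37,331.63.
Price-level factor over 4 years: 1.041 × 1.057 × 1.0646 × 1.0299 ≈ 1.2064441914.
The maturity value deflated by that factor is the answer in today's purchasing power.

₹30,943.52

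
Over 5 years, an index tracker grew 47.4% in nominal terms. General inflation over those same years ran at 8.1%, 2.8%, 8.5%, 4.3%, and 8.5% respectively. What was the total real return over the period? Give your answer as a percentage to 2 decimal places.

Cumulative inflation factor: 1.081 × 1.028 × 1.085 × 1.043 × 1.085 ≈ 1.36447.
Nominal growth factor: 1.47400. Real growth factor = 1.47400 / 1.36447 ≈ 1.08028.
Total real return ≈ 8.0276%.

8.03%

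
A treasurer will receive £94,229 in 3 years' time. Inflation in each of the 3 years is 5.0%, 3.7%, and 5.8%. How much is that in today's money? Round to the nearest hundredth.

Price-level factor over 3 years: 1.050 × 1.037 × 1.058 = 1.1520033.
Purchasing power today: £94,229 divided by that factor.

£81,795.77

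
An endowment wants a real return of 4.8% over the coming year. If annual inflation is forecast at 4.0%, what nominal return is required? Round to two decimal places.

8.99%

By the Fisher equation, 1 + r_nom = (1 + 4.8%)(1 + 4.0%) = 1.048 × 1.040 = 1.08992.
So r_nom = 8.992%.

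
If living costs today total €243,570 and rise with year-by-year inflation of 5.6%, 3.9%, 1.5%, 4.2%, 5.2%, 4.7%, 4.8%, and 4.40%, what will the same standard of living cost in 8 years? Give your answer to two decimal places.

Cumulative price-level factor: 1.056 × 1.039 × 1.015 × 1.042 × 1.052 × 1.047 × 1.048 × 1.0440 ≈ 1.3984193664.
Multiplying €243,570 by the price-level factor gives the future nominal sum.

€340,613.01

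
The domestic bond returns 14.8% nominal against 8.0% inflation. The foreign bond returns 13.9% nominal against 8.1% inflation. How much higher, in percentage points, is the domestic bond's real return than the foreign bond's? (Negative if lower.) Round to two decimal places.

0.93

The domestic bond real return: 1.148/1.080 − 1 = 6.296%.
The foreign bond real return: 1.139/1.081 − 1 = 5.365%.
Difference: 6.296 − 5.365 = 0.931 pp.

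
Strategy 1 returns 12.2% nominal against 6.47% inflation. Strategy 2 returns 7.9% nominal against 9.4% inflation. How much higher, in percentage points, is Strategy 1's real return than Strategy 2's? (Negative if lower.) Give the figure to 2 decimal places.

6.75

Strategy 1 real return: 1.122/1.0647 − 1 = 5.382%.
Strategy 2 real return: 1.079/1.094 − 1 = -1.371%.
Difference: 5.382 − (-1.371) = 6.753 pp.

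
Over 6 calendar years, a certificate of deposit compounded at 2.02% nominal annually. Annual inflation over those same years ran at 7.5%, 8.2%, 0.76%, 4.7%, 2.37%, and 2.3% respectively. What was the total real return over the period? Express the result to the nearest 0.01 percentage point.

-12.26%

Cumulative inflation factor: 1.075 × 1.082 × 1.0076 × 1.047 × 1.0237 × 1.023 ≈ 1.28505.
Nominal growth factor: 1.12749. Real growth factor = 1.12749 / 1.28505 ≈ 0.87739.
Total real return ≈ -12.2609%.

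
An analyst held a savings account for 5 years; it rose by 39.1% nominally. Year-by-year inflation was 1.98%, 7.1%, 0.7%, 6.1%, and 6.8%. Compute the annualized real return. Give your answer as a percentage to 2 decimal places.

Cumulative inflation factor: 1.0198 × 1.071 × 1.007 × 1.061 × 1.068 ≈ 1.24629.
Nominal growth factor: 1.39100. Real growth factor = 1.39100 / 1.24629 ≈ 1.11611.
Annualized: 1.11611^(1/5) − 1 ≈ 0.02221.

2.22%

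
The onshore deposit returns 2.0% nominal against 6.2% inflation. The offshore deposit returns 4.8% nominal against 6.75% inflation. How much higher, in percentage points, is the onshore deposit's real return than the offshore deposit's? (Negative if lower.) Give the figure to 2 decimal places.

-2.13

The onshore deposit real return: 1.020/1.062 − 1 = -3.955%.
The offshore deposit real return: 1.048/1.0675 − 1 = -1.827%.
Difference: -3.955 − (-1.827) = -2.128 pp.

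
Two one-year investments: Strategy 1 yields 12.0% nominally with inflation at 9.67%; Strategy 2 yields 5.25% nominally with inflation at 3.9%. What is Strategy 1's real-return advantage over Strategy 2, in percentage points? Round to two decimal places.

Strategy 1 real return: 1.120/1.0967 − 1 = 2.125%.
Strategy 2 real return: 1.0525/1.039 − 1 = 1.299%.
Difference: 2.125 − 1.299 = 0.826 pp.

0.83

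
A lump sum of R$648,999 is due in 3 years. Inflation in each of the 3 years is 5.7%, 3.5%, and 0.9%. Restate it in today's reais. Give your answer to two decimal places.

Price-level factor over 3 years: 1.057 × 1.035 × 1.009 = 1.103840955.
Purchasing power today: R$648,999 divided by that factor.

R$587,946.11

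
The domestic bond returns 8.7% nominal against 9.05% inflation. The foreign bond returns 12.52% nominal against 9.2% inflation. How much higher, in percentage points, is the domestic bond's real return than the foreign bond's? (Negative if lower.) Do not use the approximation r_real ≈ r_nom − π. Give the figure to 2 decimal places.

-3.36

The domestic bond real return: 1.087/1.0905 − 1 = -0.321%.
The foreign bond real return: 1.1252/1.092 − 1 = 3.040%.
Difference: -0.321 − 3.040 = -3.361 pp.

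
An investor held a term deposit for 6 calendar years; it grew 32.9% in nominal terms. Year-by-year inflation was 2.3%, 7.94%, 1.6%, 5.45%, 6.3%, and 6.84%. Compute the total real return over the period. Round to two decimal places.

-1.09%

Cumulative inflation factor: 1.023 × 1.0794 × 1.016 × 1.0545 × 1.063 × 1.0684 ≈ 1.34359.
Nominal growth factor: 1.32900. Real growth factor = 1.32900 / 1.34359 ≈ 0.98914.
Total real return ≈ -1.0856%.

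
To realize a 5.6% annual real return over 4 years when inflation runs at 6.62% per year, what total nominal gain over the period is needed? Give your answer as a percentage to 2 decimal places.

60.70%

Required annual nominal rate: (1+5.6%)(1+6.62%) − 1 = 12.59072%.
Cumulative over 4 years: (1 + 0.1259072)^4 − 1 ≈ 0.60698.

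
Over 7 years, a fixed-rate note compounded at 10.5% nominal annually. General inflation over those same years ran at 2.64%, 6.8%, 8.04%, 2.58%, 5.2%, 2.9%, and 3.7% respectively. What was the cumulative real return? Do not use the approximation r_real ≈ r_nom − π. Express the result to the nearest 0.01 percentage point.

47.50%

Cumulative inflation factor: 1.0264 × 1.068 × 1.0804 × 1.0258 × 1.052 × 1.029 × 1.037 ≈ 1.36378.
Nominal growth factor: 2.01157. Real growth factor = 2.01157 / 1.36378 ≈ 1.47500.
Total real return ≈ 47.4996%.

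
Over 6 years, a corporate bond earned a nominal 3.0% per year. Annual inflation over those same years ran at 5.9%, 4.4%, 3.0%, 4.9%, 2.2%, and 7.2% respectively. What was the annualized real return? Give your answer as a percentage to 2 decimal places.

-1.52%

Cumulative inflation factor: 1.059 × 1.044 × 1.030 × 1.049 × 1.022 × 1.072 ≈ 1.30874.
Nominal growth factor: 1.19405. Real growth factor = 1.19405 / 1.30874 ≈ 0.91236.
Annualized: 0.91236^(1/6) − 1 ≈ -0.01517.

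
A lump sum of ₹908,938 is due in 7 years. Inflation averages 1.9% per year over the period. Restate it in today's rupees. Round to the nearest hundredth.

Price-level factor over 7 years: (1 + 1.9%)^7 ≈ 1.1408256786.
Purchasing power today: ₹908,938 divided by that factor.

₹796,736.97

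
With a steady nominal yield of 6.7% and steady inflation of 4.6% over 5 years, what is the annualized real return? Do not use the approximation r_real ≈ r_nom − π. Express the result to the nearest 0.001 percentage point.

With constant rates the annual real return is the same each year: (1+6.7%)/(1+4.6%) − 1 = 0.02008.

2.008%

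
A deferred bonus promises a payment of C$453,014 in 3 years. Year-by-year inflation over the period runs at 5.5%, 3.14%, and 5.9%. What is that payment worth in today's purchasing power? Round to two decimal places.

Price-level factor over 3 years: 1.055 × 1.0314 × 1.059 = 1.152326493.
Purchasing power today: C$453,014 divided by that factor.

C$393,129.90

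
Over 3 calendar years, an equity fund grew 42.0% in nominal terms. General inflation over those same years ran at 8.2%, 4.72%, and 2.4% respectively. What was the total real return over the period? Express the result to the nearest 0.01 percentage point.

Cumulative inflation factor: 1.082 × 1.0472 × 1.024 ≈ 1.16026.
Nominal growth factor: 1.42000. Real growth factor = 1.42000 / 1.16026 ≈ 1.22386.
Total real return ≈ 22.3859%.

22.39%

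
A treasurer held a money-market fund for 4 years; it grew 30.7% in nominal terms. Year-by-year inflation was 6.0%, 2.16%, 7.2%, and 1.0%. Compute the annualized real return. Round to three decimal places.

2.753%

Cumulative inflation factor: 1.060 × 1.0216 × 1.072 × 1.010 ≈ 1.17247.
Nominal growth factor: 1.30700. Real growth factor = 1.30700 / 1.17247 ≈ 1.11474.
Annualized: 1.11474^(1/4) − 1 ≈ 0.02753.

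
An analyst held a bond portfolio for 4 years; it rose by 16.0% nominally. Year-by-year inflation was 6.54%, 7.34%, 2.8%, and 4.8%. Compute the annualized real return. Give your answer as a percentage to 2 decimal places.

-1.50%

Cumulative inflation factor: 1.0654 × 1.0734 × 1.028 × 1.048 ≈ 1.23205.
Nominal growth factor: 1.16000. Real growth factor = 1.16000 / 1.23205 ≈ 0.94152.
Annualized: 0.94152^(1/4) − 1 ≈ -0.01495.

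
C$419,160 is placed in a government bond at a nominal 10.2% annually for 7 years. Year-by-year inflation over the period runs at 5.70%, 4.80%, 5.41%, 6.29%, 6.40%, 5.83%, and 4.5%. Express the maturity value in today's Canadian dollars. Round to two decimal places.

C$566,465.92

Nominal value at maturity: C$419,160 × (1 + 10.2%)^7 ≈ C$827,277.08.
Price-level factor over 7 years: 1.0570 × 1.0480 × 1.0541 × 1.0629 × 1.0640 × 1.0583 × 1.045 ≈ 1.4604180934.
The maturity value deflated by that factor is the answer in today's purchasing power.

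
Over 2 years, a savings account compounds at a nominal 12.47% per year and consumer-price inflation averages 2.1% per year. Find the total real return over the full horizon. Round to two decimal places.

21.35%

The annual real rate is (1+12.47%)/(1+2.1%) − 1 = 10.1567%.
Compounded over 2 years: (1 + 0.101567)^2 − 1 ≈ 0.21345.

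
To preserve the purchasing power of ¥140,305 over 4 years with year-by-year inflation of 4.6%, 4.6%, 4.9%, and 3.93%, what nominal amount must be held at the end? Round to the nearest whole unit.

¥167,360

Cumulative price-level factor: 1.046 × 1.046 × 1.049 × 1.0393 ≈ 1.1928333820.
The nominal amount required is ¥140,305 scaled up by that factor.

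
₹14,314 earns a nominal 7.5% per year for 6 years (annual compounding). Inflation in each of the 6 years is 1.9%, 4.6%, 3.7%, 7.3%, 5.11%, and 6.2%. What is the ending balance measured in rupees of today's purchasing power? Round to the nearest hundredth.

₹16,686.26

Nominal value at maturity: ₹14,314 × (1 + 7.5%)^6 ≈ ₹22,090.82.
Price-level factor over 6 years: 1.019 × 1.046 × 1.037 × 1.073 × 1.0511 × 1.062 ≈ 1.3238930422.
The maturity value deflated by that factor is the answer in today's purchasing power.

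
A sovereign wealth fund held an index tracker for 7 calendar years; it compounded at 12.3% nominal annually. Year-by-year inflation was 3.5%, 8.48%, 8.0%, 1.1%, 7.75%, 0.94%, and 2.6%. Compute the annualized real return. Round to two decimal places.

Cumulative inflation factor: 1.035 × 1.0848 × 1.080 × 1.011 × 1.0775 × 1.0094 × 1.026 ≈ 1.36802.
Nominal growth factor: 2.25247. Real growth factor = 2.25247 / 1.36802 ≈ 1.64651.
Annualized: 1.64651^(1/7) − 1 ≈ 0.07384.

7.38%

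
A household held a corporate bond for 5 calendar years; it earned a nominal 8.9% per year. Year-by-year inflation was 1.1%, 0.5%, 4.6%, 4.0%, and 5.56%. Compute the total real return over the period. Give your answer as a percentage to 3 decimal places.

31.268%

Cumulative inflation factor: 1.011 × 1.005 × 1.046 × 1.040 × 1.0556 ≈ 1.16676.
Nominal growth factor: 1.53158. Real growth factor = 1.53158 / 1.16676 ≈ 1.31268.
Total real return ≈ 31.2677%.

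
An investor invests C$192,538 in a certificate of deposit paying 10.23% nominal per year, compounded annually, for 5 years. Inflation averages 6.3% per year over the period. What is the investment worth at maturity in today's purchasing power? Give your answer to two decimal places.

C$230,860.25

Nominal value at maturity: C$192,538 × (1 + 10.23%)^5 ≈ C$313,339.75.
Price-level factor over 5 years: (1 + 6.3%)^5 ≈ 1.3572702272.
Dividing the nominal maturity value by the price-level factor gives the value in today's money.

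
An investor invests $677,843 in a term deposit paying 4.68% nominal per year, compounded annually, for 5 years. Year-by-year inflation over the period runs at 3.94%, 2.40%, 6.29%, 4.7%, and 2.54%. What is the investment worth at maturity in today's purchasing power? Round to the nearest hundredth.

Nominal value at maturity: $677,843 × (1 + 4.68%)^5 ≈ $852,015.87.
Price-level factor over 5 years: 1.0394 × 1.0240 × 1.0629 × 1.047 × 1.0254 ≈ 1.2145490845.
Dividing the nominal maturity value by the price-level factor gives the value in today's money.

$701,507.98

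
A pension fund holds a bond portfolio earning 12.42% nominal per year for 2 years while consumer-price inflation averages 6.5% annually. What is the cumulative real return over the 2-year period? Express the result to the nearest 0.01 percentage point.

The annual real rate is (1+12.42%)/(1+6.5%) − 1 = 5.5587%.
Compounded over 2 years: (1 + 0.055587)^2 − 1 ≈ 0.11426.

11.43%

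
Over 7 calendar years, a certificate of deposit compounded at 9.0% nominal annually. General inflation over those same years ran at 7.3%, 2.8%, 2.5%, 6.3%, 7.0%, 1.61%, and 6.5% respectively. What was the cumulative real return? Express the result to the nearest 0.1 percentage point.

Cumulative inflation factor: 1.073 × 1.028 × 1.025 × 1.063 × 1.070 × 1.0161 × 1.065 ≈ 1.39162.
Nominal growth factor: 1.82804. Real growth factor = 1.82804 / 1.39162 ≈ 1.31361.
Total real return ≈ 31.3608%.

31.4%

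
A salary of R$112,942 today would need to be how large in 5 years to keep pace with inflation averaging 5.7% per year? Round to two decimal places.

Cumulative price-level factor: (1+5.7%)^5 ≈ 1.3193953117.
The nominal amount required is R$112,942 scaled up by that factor.

R$149,015.15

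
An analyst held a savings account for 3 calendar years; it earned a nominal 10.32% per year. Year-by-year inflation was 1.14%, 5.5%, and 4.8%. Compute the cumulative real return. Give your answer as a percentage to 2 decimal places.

Cumulative inflation factor: 1.0114 × 1.055 × 1.048 ≈ 1.11824.
Nominal growth factor: 1.34265. Real growth factor = 1.34265 / 1.11824 ≈ 1.20068.
Total real return ≈ 20.0677%.

20.07%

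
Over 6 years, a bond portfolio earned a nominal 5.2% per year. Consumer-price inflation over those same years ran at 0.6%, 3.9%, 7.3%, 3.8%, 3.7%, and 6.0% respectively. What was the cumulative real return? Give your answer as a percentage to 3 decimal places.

Cumulative inflation factor: 1.006 × 1.039 × 1.073 × 1.038 × 1.037 × 1.060 ≈ 1.27966.
Nominal growth factor: 1.35548. Real growth factor = 1.35548 / 1.27966 ≈ 1.05925.
Total real return ≈ 5.9252%.

5.925%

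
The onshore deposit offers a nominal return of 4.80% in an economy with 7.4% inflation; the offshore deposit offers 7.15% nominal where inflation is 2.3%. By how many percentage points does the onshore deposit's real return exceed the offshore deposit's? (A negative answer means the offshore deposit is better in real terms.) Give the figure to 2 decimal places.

-7.16

The onshore deposit real return: 1.0480/1.074 − 1 = -2.421%.
The offshore deposit real return: 1.0715/1.023 − 1 = 4.741%.
Difference: -2.421 − 4.741 = -7.162 pp.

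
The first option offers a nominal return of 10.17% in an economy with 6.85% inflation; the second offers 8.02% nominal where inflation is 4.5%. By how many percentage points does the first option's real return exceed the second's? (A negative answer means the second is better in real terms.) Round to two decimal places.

The first option real return: 1.1017/1.0685 − 1 = 3.107%.
The second real return: 1.0802/1.045 − 1 = 3.368%.
Difference: 3.107 − 3.368 = -0.261 pp.

-0.26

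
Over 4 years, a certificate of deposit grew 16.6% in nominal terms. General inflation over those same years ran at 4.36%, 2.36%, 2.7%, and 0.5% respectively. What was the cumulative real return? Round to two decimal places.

Cumulative inflation factor: 1.0436 × 1.0236 × 1.027 × 1.005 ≈ 1.10256.
Nominal growth factor: 1.16600. Real growth factor = 1.16600 / 1.10256 ≈ 1.05754.
Total real return ≈ 5.7542%.

5.75%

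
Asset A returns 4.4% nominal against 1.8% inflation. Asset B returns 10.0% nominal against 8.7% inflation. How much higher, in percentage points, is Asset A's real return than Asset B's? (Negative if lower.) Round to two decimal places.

Asset A real return: 1.044/1.018 − 1 = 2.554%.
Asset B real return: 1.100/1.087 − 1 = 1.196%.
Difference: 2.554 − 1.196 = 1.358 pp.

1.36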